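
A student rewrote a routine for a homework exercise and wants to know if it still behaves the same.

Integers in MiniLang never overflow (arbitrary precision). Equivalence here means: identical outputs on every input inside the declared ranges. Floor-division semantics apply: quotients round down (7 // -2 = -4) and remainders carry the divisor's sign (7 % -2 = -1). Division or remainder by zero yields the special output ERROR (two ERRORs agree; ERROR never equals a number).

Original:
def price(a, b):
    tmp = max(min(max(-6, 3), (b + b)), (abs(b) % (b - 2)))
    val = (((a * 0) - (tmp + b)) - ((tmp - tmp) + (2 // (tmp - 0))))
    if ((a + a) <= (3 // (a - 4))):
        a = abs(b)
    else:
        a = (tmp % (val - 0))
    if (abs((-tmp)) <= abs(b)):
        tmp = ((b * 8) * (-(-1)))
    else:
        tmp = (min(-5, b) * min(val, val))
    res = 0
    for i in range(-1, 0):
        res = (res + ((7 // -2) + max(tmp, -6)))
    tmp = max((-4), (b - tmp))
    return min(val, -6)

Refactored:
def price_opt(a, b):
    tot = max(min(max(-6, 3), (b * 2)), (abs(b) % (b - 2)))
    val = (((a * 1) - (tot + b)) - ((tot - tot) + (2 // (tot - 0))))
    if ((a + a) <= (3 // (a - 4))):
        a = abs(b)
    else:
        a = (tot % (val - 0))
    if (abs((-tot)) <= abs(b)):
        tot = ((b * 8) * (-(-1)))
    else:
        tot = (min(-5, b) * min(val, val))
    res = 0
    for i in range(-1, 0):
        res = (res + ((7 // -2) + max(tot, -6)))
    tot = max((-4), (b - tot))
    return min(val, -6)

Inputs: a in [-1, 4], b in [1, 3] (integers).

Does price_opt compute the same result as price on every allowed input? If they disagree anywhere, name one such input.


Evaluate both at a=-1, b=3.
price: tmp := 3 | val := -6 | ((a + a) <= (3 // (a - 4))): true | a := 3 | (abs((-tmp)) <= abs(b)): true | tmp := 24 | res := 0 | iter i=-1: | res := 20 | tmp := -4 | result -6
price_opt: tot := 3 | val := -7 | ((a + a) <= (3 // (a - 4))): true | a := 3 | (abs((-tot)) <= abs(b)): true | tot := 24 | res := 0 | iter i=-1: | res := 20 | tot := -4 | result -7
-6 and -7 differ, so these are not the same function on this domain.
verdict: not equivalent; witness: a=-1, b=3


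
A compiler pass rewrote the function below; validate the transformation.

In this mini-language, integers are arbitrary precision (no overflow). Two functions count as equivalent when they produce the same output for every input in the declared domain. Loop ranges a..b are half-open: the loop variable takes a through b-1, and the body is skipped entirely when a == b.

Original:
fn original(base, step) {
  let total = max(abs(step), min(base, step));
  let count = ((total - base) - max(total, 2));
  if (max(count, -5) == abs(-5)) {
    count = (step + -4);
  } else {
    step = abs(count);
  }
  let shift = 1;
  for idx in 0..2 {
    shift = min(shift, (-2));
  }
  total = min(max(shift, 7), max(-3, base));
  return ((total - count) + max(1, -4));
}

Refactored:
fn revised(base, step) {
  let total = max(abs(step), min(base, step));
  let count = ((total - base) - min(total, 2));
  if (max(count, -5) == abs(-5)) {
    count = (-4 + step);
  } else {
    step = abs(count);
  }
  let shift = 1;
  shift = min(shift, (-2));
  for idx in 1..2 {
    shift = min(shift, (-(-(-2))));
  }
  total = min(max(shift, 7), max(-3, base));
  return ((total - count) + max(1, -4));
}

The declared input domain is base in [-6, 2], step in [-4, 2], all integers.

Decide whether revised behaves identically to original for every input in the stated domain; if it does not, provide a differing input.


Run the pair on base=-6, step=-4.
original: total=4, then count=6, then (max(count, -5) == abs(-5)) is false, then step=6, then shift=1, then (idx=0), then shift=-2, then (idx=1), then shift=-2, then total=-3, then returns -8
revised: total=4, then count=8, then (max(count, -5) == abs(-5)) is false, then step=8, then shift=1, then shift=-2, then (idx=1), then shift=-2, then total=-3, then returns -10
-8 and -10 differ, so these are not the same function on this domain.
verdict: not equivalent; witness: base=-6, step=-4


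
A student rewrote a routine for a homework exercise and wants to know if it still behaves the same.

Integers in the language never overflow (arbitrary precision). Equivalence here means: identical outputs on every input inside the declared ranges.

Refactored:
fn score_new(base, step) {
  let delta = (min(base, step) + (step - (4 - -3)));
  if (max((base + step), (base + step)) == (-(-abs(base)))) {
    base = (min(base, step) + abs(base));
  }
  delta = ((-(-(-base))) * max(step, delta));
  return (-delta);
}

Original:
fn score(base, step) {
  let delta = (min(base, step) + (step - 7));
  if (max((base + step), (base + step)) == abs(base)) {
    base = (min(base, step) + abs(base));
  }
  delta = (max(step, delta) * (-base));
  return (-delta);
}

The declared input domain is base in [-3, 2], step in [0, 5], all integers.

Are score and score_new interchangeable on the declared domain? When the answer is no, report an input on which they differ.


Although arithmetic usage differs, and constant usage differs, 36/36 inputs agree.
verdict: equivalent


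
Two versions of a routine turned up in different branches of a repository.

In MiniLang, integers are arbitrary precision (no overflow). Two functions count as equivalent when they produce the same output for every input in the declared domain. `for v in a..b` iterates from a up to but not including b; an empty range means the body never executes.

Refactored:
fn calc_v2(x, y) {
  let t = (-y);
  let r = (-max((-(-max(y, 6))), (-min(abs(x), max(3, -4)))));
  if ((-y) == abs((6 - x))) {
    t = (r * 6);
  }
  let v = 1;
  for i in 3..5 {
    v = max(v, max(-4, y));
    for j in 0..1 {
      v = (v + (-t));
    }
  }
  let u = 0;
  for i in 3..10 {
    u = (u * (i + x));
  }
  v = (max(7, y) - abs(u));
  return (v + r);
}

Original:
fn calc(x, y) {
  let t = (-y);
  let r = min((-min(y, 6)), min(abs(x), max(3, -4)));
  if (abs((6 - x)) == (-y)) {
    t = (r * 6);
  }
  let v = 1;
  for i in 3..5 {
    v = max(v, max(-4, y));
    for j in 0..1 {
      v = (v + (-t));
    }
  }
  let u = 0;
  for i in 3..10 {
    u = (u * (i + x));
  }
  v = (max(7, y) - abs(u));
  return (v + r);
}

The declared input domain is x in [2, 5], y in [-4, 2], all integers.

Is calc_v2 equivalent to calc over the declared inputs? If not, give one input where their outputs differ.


The rewrite breaks on x=2, y=-4, where the results are 9 and 1.
calc: t := 4 | r := 2 | (abs((6 - x)) == (-y)): true | t := 12 | v := 1 | iter i=3: | v := 1 | iter j=0: | v := -11 | iter i=4: | v := -4 | iter j=0: | v := -16 | u := 0 | iter i=3: | u := 0 | iter i=4: | u := 0 | iter i=5: | u := 0 | iter i=6: | u := 0 | iter i=7: | u := 0 | iter i=8: | u := 0 | iter i=9: | u := 0 | v := 7 | result 9
calc_v2: t := 4 | r := -6 | ((-y) == abs((6 - x))): true | t := -36 | v := 1 | iter i=3: | v := 1 | iter j=0: | v := 37 | iter i=4: | v := 37 | iter j=0: | v := 73 | u := 0 | iter i=3: | u := 0 | iter i=4: | u := 0 | iter i=5: | u := 0 | iter i=6: | u := 0 | iter i=7: | u := 0 | iter i=8: | u := 0 | iter i=9: | u := 0 | v := 7 | result 1
verdict: not equivalent; witness: x=2, y=-4


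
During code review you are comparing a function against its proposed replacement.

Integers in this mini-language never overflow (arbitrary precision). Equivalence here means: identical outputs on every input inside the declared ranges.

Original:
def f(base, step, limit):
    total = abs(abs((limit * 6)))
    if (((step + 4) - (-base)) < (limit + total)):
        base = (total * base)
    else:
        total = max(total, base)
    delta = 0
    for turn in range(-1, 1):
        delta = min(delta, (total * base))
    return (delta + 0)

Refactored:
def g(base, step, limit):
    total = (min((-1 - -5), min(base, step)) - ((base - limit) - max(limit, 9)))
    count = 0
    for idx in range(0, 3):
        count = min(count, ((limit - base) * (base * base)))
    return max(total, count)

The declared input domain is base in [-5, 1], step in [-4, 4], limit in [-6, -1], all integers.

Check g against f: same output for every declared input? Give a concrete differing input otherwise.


base=-5, step=-4, limit=-6 yields -6480 from f but 3 from g.
verdict: not equivalent; witness: base=-5, step=-4, limit=-6


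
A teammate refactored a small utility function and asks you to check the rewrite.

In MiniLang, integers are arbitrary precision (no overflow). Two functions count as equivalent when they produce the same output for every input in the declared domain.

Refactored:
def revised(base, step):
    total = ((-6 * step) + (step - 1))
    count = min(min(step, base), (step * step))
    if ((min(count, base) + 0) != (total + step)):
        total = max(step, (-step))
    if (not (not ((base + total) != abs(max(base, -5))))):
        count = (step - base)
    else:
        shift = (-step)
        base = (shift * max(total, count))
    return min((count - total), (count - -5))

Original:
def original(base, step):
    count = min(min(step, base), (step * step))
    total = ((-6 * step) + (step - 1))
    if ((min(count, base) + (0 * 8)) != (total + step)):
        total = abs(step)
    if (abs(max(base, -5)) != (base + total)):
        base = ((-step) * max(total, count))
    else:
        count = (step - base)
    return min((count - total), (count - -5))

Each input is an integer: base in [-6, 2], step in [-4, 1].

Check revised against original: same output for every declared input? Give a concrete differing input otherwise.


The rewrite breaks on base=-6, step=-4, where the results are -10 and -2.
original: count := -6 | total := 19 | ((min(count, base) + (0 * 8)) != (total + step)): true | total := 4 | (abs(max(base, -5)) != (base + total)): true | base := 16 | result -10
revised: total := 19 | count := -6 | ((min(count, base) + 0) != (total + step)): true | total := 4 | (not (not ((base + total) != abs(max(base, -5))))): true | count := 2 | result -2
verdict: not equivalent; witness: base=-6, step=-4


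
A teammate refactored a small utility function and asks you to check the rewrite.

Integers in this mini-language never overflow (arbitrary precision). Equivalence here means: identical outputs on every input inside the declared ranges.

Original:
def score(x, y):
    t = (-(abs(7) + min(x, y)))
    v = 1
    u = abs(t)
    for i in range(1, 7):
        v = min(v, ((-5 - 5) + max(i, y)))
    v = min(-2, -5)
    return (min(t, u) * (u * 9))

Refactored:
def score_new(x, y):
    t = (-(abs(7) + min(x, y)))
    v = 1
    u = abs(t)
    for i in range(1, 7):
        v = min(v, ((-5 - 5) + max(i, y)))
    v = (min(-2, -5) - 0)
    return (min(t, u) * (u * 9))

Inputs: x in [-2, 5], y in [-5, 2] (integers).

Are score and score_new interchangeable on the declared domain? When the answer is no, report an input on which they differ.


The two versions differ — the changes include constant usage differs; arithmetic usage differs.
One worked example (x=1, y=-4) — score: t := -3 | v := 1 | u := 3 | iter i=1: | v := -9 | iter i=2: | v := -9 | iter i=3: | v := -9 | iter i=4: | v := -9 | iter i=5: | v := -9 | iter i=6: | v := -9 | v := -5 | result -81; score_new: t := -3 | v := 1 | u := 3 | iter i=1: | v := -9 | iter i=2: | v := -9 | iter i=3: | v := -9 | iter i=4: | v := -9 | iter i=5: | v := -9 | iter i=6: | v := -9 | v := -5 | result -81; agreement on -81.
Checked all 64 inputs in the declared domain: the outputs agree on every one.
verdict: equivalent


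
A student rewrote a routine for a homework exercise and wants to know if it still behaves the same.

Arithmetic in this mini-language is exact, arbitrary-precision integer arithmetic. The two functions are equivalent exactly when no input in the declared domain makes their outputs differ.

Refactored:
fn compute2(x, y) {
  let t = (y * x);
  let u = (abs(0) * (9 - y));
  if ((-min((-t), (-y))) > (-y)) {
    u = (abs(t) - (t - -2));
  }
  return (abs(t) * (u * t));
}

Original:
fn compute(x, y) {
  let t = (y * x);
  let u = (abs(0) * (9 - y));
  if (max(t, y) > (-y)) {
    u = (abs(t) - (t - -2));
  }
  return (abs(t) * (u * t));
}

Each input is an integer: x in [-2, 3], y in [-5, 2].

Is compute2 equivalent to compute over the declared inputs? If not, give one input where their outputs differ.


The two are interchangeable: min/max/abs usage differs, and every declared input agrees.
Tracing x=2, y=-4: compute: t = -8; u = 0; (max(t, y) > (-y)) -> false; return 0 | compute2: t = -8; u = 0; ((-min((-t), (-y))) > (-y)) -> false; return 0 — matching result 0.
Checked all 48 inputs in the declared domain: the outputs agree on every one.
verdict: equivalent


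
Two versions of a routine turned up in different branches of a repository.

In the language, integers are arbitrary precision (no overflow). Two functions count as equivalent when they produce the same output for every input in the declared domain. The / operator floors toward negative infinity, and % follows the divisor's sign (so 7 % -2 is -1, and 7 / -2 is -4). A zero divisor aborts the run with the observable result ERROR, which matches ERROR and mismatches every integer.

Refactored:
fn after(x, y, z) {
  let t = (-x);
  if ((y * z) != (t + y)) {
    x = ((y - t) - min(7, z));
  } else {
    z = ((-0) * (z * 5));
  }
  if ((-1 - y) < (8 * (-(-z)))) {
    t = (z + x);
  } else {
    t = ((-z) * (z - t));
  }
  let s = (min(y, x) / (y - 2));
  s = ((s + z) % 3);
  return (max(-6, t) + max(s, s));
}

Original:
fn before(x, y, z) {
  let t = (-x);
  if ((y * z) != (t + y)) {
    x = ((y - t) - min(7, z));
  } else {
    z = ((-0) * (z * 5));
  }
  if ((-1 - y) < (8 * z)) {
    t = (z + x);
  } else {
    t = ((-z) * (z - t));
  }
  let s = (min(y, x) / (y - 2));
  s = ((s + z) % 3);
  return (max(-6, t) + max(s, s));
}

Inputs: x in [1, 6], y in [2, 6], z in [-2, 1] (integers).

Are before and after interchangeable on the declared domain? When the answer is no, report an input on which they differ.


Differences: same computation, different form — yet all 120 inputs agree.
verdict: equivalent


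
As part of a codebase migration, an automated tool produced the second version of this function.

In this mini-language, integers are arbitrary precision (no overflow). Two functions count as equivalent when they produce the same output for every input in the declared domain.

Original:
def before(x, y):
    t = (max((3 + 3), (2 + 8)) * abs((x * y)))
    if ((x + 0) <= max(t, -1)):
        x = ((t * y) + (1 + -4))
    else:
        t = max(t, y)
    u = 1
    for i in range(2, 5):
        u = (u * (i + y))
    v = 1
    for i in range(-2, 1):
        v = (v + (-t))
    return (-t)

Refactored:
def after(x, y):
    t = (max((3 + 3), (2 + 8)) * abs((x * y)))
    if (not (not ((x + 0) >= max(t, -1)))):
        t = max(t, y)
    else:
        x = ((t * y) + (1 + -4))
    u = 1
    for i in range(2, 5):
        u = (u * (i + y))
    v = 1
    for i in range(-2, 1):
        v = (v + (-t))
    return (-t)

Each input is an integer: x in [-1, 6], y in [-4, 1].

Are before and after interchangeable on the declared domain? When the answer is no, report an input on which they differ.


Input x=0, y=1: 0 from before versus -1 from after.
verdict: not equivalent; witness: x=0, y=1


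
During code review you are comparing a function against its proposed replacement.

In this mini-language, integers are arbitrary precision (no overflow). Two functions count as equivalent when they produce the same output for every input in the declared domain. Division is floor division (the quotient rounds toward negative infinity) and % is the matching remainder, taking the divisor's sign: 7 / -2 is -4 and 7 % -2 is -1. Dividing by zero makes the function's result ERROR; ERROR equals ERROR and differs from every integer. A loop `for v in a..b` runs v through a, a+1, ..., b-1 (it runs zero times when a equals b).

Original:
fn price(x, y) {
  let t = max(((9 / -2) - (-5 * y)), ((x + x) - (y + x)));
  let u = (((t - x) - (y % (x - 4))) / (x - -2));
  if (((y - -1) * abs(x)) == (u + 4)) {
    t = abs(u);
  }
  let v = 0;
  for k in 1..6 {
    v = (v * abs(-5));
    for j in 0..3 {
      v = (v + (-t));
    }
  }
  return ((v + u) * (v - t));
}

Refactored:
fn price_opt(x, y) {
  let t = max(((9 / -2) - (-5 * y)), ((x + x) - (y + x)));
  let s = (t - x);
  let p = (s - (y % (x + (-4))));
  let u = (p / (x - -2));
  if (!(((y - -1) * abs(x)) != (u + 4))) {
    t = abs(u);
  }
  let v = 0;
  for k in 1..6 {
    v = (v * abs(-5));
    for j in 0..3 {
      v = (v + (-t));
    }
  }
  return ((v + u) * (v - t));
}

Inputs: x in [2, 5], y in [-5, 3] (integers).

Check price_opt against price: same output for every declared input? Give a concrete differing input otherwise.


This is a faithful refactor — comparison usage differs; statement counts differ; local variable names differ; boolean connective usage differs; arithmetic usage differs, but the computed results match everywhere.
One worked example (x=4, y=-4) — price: t=8, then a zero divisor aborts: ERROR; price_opt: t=8, then s=4, then a zero divisor aborts: ERROR; agreement on ERROR.
Every one of the 36 inputs gives matching results.
verdict: equivalent


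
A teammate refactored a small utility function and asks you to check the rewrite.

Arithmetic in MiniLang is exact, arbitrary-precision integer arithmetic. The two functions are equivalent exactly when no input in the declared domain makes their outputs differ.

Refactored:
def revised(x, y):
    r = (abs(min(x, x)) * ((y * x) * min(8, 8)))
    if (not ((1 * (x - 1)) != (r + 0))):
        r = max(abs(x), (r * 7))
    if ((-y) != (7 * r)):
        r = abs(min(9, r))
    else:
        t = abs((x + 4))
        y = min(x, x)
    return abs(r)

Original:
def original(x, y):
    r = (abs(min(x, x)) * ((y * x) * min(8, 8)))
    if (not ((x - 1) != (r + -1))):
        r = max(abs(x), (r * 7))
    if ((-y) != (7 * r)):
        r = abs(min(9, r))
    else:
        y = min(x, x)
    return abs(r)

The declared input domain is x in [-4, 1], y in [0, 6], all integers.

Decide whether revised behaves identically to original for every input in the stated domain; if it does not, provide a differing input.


Not equivalent: x=1, y=0 separates them (0 vs 1).
original: r = 0; (not ((x - 1) != (r + -1))) -> false; ((-y) != (7 * r)) -> false; y = 1; return 0
revised: r = 0; (not ((1 * (x - 1)) != (r + 0))) -> true; r = 1; ((-y) != (7 * r)) -> true; r = 1; return 1
verdict: not equivalent; witness: x=1, y=0


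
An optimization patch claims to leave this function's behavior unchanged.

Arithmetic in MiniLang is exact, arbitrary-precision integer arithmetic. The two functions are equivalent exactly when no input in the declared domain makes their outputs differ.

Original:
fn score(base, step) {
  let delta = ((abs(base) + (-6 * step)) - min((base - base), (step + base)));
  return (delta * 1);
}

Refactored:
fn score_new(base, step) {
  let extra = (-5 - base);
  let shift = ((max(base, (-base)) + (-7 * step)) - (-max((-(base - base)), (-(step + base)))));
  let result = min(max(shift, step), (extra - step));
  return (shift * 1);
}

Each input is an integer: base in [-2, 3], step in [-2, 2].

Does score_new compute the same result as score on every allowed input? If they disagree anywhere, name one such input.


Not equivalent: base=-2, step=-2 separates them (18 vs 20).
score: delta := 18 | result 18
score_new: extra := -3 | shift := 20 | result := -1 | result 20
verdict: not equivalent; witness: base=-2, step=-2


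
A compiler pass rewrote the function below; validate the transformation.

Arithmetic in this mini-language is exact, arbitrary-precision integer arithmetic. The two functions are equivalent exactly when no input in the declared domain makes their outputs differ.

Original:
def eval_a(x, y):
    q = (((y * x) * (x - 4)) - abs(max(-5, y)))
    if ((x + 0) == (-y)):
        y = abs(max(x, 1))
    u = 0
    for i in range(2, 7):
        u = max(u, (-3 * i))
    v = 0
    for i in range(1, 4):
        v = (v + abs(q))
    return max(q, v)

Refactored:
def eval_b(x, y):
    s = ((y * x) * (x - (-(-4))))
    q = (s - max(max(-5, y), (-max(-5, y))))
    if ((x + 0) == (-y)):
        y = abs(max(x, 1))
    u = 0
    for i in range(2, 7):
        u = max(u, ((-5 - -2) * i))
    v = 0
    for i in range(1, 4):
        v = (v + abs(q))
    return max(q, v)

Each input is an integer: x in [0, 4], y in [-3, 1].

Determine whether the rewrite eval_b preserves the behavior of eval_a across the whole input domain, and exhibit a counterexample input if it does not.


The two are interchangeable: arithmetic usage differs; constant usage differs; min/max/abs usage differs; local variable names differ; statement counts differ, and every declared input agrees.
One worked example (x=3, y=-3) — eval_a: q := 6 | ((x + 0) == (-y)): true | y := 3 | u := 0 | iter i=2: | u := 0 | iter i=3: | u := 0 | iter i=4: | u := 0 | iter i=5: | u := 0 | iter i=6: | u := 0 | v := 0 | iter i=1: | v := 6 | iter i=2: | v := 12 | iter i=3: | v := 18 | result 18; eval_b: s := 9 | q := 6 | ((x + 0) == (-y)): true | y := 3 | u := 0 | iter i=2: | u := 0 | iter i=3: | u := 0 | iter i=4: | u := 0 | iter i=5: | u := 0 | iter i=6: | u := 0 | v := 0 | iter i=1: | v := 6 | iter i=2: | v := 12 | iter i=3: | v := 18 | result 18; agreement on 18.
Sweeping the whole domain (25 inputs) finds no disagreement.
verdict: equivalent


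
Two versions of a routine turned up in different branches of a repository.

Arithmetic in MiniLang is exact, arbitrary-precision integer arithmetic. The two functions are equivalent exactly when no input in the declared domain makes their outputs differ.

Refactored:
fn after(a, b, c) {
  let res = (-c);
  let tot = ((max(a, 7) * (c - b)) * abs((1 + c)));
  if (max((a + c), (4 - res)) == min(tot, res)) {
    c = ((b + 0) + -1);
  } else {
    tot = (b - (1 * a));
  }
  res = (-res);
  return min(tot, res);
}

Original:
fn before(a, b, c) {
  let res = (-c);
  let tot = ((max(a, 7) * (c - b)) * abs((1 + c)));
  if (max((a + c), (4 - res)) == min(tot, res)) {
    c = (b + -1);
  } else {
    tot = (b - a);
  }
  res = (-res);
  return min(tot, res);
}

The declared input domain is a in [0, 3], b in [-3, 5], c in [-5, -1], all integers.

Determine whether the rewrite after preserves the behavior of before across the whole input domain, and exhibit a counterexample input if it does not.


Equivalent — the differences include arithmetic usage differs, and constant usage differs, yet no declared input distinguishes the two.
Tracing a=3, b=4, c=-5: before: res := 5 | tot := -252 | (max((a + c), (4 - res)) == min(tot, res)): false | tot := 1 | res := -5 | result -5 | after: res := 5 | tot := -252 | (max((a + c), (4 - res)) == min(tot, res)): false | tot := 1 | res := -5 | result -5 — matching result -5.
Every one of the 180 inputs gives matching results.
verdict: equivalent


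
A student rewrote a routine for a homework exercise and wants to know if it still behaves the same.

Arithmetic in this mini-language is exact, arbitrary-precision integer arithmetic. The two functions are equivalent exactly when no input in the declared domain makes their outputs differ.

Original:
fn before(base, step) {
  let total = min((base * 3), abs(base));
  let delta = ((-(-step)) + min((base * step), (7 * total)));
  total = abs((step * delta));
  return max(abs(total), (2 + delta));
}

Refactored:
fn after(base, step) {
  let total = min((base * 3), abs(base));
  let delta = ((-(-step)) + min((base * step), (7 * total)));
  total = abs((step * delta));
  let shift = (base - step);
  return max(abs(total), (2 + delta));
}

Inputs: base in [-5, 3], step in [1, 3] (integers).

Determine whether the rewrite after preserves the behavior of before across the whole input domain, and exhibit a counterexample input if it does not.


Equivalent — the differences include statement counts differ, and arithmetic usage differs, and local variable names differ, yet no declared input distinguishes the two.
Tracing base=-5, step=1: before: total becomes -15; next delta becomes -104; next total becomes 104; next final value 104 | after: total becomes -15; next delta becomes -104; next total becomes 104; next shift becomes -6; next final value 104 — matching result 104.
Across all 27 domain points the two functions coincide.
verdict: equivalent


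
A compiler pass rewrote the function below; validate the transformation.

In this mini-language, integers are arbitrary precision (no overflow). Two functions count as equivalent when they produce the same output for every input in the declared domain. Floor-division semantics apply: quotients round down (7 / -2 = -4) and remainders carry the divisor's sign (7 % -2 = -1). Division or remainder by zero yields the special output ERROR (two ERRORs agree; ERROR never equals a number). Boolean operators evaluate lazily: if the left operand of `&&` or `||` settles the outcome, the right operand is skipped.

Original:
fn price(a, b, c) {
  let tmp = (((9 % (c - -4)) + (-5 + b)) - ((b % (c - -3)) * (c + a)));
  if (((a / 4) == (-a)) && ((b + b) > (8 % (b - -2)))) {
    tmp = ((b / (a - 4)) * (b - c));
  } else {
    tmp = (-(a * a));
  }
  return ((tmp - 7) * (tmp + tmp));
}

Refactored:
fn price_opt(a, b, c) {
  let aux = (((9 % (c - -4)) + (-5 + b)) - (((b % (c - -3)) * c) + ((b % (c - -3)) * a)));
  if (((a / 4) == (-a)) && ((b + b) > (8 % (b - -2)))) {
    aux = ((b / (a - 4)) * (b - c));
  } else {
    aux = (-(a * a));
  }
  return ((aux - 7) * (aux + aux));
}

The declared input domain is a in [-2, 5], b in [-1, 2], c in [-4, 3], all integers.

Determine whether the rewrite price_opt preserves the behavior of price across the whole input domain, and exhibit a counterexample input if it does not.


This is a faithful refactor — constant usage differs; and arithmetic usage differs; and local variable names differ, but the computed results match everywhere.
Spot check at a=4, b=2, c=-2 — price: tmp = -2; (((a / 4) == (-a)) && ((b + b) > (8 % (b - -2)))) -> false; tmp = -16; return 736. price_opt: aux = -2; (((a / 4) == (-a)) && ((b + b) > (8 % (b - -2)))) -> false; aux = -16; return 736. Both give 736.
Across all 256 domain points the two functions coincide.
verdict: equivalent


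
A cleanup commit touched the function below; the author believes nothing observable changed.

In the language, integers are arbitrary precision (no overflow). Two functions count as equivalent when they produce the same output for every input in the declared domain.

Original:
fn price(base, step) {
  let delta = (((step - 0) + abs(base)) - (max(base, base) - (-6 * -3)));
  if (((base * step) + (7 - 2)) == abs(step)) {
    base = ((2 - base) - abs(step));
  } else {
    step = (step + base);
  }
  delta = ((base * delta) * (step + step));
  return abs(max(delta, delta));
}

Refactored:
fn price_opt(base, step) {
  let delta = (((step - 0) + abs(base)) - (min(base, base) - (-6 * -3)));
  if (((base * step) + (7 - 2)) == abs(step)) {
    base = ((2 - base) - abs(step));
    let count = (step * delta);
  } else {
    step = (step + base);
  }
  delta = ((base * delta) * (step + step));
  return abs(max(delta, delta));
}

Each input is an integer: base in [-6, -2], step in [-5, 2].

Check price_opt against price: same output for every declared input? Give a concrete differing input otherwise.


The edit looks behavioral (`max(base, base)` became `min(base, base)`), but over these ranges it never changes the outcome.
Spot check at base=-5, step=-5 — price: delta := 23 | (((base * step) + (7 - 2)) == abs(step)): false | step := -10 | delta := 2300 | result 2300. price_opt: delta := 23 | (((base * step) + (7 - 2)) == abs(step)): false | step := -10 | delta := 2300 | result 2300. Both give 2300.
Across all 40 domain points the two functions coincide.
verdict: equivalent


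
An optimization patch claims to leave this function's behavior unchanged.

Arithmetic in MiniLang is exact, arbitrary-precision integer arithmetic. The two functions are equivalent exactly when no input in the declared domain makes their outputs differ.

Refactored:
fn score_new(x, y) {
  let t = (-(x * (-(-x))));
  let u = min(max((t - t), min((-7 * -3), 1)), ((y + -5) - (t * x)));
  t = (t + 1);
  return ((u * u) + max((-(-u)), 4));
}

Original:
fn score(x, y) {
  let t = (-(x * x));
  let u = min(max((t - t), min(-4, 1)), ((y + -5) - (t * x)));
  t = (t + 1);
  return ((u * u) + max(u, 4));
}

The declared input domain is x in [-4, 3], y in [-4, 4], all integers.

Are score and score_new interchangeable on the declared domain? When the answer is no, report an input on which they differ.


Take x=2, y=-2.
score: t becomes -4; next u becomes 0; next t becomes -3; next final value 4
score_new: t becomes -4; next u becomes 1; next t becomes -3; next final value 5
4 against 5: the behavior changed.
verdict: not equivalent; witness: x=2, y=-2


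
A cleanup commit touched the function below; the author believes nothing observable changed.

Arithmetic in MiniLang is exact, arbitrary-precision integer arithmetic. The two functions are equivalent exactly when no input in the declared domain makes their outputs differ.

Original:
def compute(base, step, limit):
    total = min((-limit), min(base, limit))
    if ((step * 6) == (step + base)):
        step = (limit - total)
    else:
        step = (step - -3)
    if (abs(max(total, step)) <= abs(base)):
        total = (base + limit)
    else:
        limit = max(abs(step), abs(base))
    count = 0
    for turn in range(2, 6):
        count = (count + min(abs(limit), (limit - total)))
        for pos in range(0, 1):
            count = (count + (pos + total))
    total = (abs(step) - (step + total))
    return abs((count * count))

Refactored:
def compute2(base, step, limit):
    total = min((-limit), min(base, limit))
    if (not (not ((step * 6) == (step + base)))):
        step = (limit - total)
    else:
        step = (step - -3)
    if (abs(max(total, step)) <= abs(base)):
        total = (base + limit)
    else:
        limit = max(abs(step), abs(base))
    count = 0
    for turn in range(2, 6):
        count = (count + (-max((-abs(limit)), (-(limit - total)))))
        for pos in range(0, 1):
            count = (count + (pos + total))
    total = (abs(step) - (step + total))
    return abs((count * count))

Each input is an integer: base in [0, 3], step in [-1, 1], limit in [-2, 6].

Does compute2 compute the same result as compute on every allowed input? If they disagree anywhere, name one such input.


Changes here: boolean connective usage differs; and min/max/abs usage differs; the full 108-point sweep finds no disagreement.
verdict: equivalent


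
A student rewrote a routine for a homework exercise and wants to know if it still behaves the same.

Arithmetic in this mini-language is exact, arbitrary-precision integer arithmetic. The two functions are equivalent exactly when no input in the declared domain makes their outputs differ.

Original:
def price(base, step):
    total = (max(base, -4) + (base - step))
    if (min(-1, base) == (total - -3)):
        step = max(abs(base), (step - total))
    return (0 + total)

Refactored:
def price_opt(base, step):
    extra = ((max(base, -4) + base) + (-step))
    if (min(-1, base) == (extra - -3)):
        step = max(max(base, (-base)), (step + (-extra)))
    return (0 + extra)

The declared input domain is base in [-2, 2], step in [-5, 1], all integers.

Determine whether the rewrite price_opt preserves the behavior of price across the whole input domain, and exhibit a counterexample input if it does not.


Changes here: min/max/abs usage differs; local variable names differ; arithmetic usage differs; the full 35-point sweep finds no disagreement.
verdict: equivalent


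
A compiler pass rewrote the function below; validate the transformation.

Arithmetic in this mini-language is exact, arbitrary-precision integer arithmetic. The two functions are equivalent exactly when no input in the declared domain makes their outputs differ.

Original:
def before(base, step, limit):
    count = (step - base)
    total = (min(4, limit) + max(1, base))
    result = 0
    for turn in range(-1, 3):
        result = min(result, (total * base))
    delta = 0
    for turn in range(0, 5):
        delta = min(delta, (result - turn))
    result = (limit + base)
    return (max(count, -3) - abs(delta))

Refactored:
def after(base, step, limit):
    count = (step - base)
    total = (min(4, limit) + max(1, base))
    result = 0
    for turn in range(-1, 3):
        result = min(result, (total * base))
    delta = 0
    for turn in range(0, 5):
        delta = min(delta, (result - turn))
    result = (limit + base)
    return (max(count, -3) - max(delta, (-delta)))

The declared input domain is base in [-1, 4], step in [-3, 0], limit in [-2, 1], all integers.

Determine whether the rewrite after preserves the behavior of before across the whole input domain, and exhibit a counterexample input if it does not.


The two are interchangeable: min/max/abs usage differs, and every declared input agrees.
As a probe, take base=2, step=-1, limit=-2: before runs count := -3 | total := 0 | result := 0 | iter turn=-1: | result := 0 | iter turn=0: | result := 0 | iter turn=1: | result := 0 | iter turn=2: | result := 0 | delta := 0 | iter turn=0: | delta := 0 | iter turn=1: | delta := -1 | iter turn=2: | delta := -2 | iter turn=3: | delta := -3 | iter turn=4: | delta := -4 | result := 0 | result -7; after runs count := -3 | total := 0 | result := 0 | iter turn=-1: | result := 0 | iter turn=0: | result := 0 | iter turn=1: | result := 0 | iter turn=2: | result := 0 | delta := 0 | iter turn=0: | delta := 0 | iter turn=1: | delta := -1 | iter turn=2: | delta := -2 | iter turn=3: | delta := -3 | iter turn=4: | delta := -4 | result := 0 | result -7; both end at -7.
An exhaustive pass over the 96 declared inputs shows identical outputs.
verdict: equivalent


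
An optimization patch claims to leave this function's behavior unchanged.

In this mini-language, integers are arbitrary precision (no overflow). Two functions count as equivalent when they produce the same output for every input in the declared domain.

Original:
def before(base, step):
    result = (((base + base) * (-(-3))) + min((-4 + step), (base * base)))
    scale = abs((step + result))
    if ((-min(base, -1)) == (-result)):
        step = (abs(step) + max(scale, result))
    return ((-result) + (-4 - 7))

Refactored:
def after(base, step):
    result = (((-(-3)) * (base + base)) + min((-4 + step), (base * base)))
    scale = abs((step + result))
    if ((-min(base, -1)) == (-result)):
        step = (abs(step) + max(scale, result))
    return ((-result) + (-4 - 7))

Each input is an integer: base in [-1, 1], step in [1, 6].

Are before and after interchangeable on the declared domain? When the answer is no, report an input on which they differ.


This is a faithful refactor — same computation, different form, but the computed results match everywhere.
One worked example (base=-1, step=3) — before: result := -7 | scale := 4 | ((-min(base, -1)) == (-result)): false | result -4; after: result := -7 | scale := 4 | ((-min(base, -1)) == (-result)): false | result -4; agreement on -4.
Sweeping the whole domain (18 inputs) finds no disagreement.
verdict: equivalent


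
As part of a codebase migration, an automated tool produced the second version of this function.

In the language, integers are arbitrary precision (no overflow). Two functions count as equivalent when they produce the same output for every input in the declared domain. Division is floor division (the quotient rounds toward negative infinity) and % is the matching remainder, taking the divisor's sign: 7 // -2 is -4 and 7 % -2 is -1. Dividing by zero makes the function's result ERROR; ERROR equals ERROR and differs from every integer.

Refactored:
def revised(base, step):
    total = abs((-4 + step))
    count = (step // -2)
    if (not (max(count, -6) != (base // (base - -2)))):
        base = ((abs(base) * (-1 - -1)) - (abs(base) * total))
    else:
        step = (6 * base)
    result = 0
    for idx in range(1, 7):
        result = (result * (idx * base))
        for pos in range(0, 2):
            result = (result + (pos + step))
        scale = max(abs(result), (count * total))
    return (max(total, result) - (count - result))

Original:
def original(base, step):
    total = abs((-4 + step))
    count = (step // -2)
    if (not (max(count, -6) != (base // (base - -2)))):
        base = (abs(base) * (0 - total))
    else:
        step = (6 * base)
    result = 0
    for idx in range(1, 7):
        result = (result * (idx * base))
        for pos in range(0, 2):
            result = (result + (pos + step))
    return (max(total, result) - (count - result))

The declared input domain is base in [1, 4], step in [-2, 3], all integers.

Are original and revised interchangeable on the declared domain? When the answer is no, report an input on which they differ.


Behavior is preserved: although local variable names differ, and statement counts differ, and constant usage differs, and arithmetic usage differs, and min/max/abs usage differs, the outputs never diverge.
Tracing base=3, step=-1: original: total = 5; count = 0; (not (max(count, -6) != (base // (base - -2)))) -> true; base = -15; result = 0; [idx=1]; result = 0; [pos=0]; result = -1; [pos=1]; result = -1; [idx=2]; result = 30; [pos=0]; result = 29; [pos=1]; result = 29; [idx=3]; result = -1305; [pos=0]; result = -1306; [pos=1]; result = -1306; [idx=4]; result = 78360; [pos=0]; result = 78359; [pos=1]; result = 78359; [idx=5]; result = -5876925; [pos=0]; result = -5876926; [pos=1]; result = -5876926; [idx=6]; result = 528923340; [pos=0]; result = 528923339; [pos=1]; result = 528923339; return 1057846678 | revised: total = 5; count = 0; (not (max(count, -6) != (base // (base - -2)))) -> true; base = -15; result = 0; [idx=1]; result = 0; [pos=0]; result = -1; [pos=1]; result = -1; scale = 1; [idx=2]; result = 30; [pos=0]; result = 29; [pos=1]; result = 29; scale = 29; [idx=3]; result = -1305; [pos=0]; result = -1306; [pos=1]; result = -1306; scale = 1306; [idx=4]; result = 78360; [pos=0]; result = 78359; [pos=1]; result = 78359; scale = 78359; [idx=5]; result = -5876925; [pos=0]; result = -5876926; [pos=1]; result = -5876926; scale = 5876926; [idx=6]; result = 528923340; [pos=0]; result = 528923339; [pos=1]; result = 528923339; scale = 528923339; return 1057846678 — matching result 1057846678.
An exhaustive pass over the 24 declared inputs shows identical outputs.
verdict: equivalent


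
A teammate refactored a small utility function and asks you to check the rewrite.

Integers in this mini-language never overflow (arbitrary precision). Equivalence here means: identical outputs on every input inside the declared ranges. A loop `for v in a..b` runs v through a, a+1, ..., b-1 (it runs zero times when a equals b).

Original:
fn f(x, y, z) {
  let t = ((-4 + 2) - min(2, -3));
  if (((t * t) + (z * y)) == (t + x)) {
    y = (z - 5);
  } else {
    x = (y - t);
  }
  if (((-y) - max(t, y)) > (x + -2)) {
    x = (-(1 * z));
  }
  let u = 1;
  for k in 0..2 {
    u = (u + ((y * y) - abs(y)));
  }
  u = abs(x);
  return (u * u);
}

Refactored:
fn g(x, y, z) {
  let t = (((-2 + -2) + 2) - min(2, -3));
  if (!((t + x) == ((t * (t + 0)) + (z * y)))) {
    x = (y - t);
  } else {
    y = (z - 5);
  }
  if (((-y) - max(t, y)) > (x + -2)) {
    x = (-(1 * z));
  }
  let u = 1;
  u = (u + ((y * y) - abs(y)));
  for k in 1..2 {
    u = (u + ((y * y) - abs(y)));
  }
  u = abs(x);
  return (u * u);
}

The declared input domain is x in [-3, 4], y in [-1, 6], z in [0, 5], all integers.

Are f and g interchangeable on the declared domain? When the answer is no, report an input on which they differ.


Side by side, the visible changes include: boolean connective usage differs; and arithmetic usage differs; and loop structure differs; and min/max/abs usage differs; and constant usage differs; and statement counts differ.
Tracing x=-3, y=-1, z=1: f: t := 1 | (((t * t) + (z * y)) == (t + x)): false | x := -2 | (((-y) - max(t, y)) > (x + -2)): true | x := -1 | u := 1 | iter k=0: | u := 1 | iter k=1: | u := 1 | u := 1 | result 1 | g: t := 1 | (!((t + x) == ((t * (t + 0)) + (z * y)))): true | x := -2 | (((-y) - max(t, y)) > (x + -2)): true | x := -1 | u := 1 | u := 1 | iter k=1: | u := 1 | u := 1 | result 1 — matching result 1.
An exhaustive pass over the 384 declared inputs shows identical outputs.
verdict: equivalent
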